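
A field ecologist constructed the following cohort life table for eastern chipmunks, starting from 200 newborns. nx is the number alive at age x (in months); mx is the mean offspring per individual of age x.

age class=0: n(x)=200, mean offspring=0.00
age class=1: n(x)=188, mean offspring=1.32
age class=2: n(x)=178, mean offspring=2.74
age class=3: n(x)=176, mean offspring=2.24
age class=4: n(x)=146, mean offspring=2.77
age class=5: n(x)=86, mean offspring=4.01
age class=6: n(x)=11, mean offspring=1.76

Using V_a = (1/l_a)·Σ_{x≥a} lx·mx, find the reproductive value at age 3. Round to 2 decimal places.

6.61

lx = nx/n0 = nx/200: 1, 0.94, 0.89, 0.88, 0.73, 0.43, 0.055
lx·mx for x ≥ 3: 1.9712, 2.0221, 1.7243, 0.0968 → sum = 5.8144
V_3 = 5.8144 / l_3 = 5.8144 / 0.88 = 6.607273… → 6.61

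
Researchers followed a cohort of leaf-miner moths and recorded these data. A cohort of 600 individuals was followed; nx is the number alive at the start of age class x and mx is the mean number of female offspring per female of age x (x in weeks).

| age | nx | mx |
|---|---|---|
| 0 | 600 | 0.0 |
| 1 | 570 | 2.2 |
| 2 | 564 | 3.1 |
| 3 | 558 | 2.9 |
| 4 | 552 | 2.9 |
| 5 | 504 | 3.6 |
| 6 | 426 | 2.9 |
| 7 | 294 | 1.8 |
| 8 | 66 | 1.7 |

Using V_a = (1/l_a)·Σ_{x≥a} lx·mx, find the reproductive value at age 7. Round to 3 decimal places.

2.182

lx = nx/n0 = nx/600: 1, 0.95, 0.94, 0.93, 0.92, 0.84, 0.71, 0.49, 0.11
lx·mx for x ≥ 7: 0.882, 0.187 → sum = 1.069
V_7 = 1.069 / l_7 = 1.069 / 0.49 = 2.181633… → 2.182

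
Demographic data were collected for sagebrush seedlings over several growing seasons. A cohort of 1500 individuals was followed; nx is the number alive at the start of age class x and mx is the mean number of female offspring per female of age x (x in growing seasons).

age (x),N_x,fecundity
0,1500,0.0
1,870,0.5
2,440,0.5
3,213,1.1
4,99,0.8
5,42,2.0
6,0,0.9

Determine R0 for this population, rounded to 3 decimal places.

lx = nx/n0 = nx/1500: 1, 0.58, 0.29333…, 0.142, 0.066, 0.028, 0
lx·mx by age: 0, 0.29, 0.146667…, 0.1562, 0.0528, 0.056, 0
R0 = Σ lx·mx = 0.701667… → 0.702

0.702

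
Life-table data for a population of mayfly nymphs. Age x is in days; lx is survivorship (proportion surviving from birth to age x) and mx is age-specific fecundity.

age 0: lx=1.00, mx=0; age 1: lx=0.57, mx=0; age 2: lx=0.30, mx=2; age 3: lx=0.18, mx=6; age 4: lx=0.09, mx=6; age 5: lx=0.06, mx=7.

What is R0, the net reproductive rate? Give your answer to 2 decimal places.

2.64

lx·mx by age: 0, 0, 0.6, 1.08, 0.54, 0.42
R0 = Σ lx·mx = 2.64 → 2.64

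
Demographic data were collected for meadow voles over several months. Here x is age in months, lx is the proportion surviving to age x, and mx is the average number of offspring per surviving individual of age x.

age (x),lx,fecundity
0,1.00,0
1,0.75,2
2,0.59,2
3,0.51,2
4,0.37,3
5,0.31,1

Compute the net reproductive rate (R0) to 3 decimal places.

lx·mx by age: 0, 1.5, 1.18, 1.02, 1.11, 0.31
R0 = Σ lx·mx = 5.12 → 5.120

5.120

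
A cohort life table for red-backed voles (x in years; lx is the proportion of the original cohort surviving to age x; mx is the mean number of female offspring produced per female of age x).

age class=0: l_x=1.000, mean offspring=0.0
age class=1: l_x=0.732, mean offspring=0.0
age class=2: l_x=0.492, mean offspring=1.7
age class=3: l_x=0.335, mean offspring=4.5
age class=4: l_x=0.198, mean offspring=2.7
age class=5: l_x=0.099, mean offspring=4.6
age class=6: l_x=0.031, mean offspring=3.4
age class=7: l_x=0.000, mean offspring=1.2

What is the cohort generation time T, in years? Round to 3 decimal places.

3.269

lx·mx: 0, 0, 0.8364, 1.5075, 0.5346, 0.4554, 0.1054, 0 → R0 = 3.4393
x·lx·mx: 0, 0, 1.6728, 4.5225, 2.1384, 2.277, 0.6324, 0 → Σ = 11.2431
T = 11.2431 / 3.4393 = 3.269008… → 3.269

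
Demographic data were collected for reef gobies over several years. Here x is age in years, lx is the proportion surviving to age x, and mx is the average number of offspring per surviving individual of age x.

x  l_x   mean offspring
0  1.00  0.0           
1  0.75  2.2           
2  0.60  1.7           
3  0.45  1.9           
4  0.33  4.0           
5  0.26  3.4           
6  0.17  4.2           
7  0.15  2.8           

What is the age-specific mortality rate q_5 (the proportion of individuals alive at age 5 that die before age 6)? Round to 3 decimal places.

q_5 = (l_5 − l_6) / l_5 = (0.26 − 0.17) / 0.26
     = 0.09 / 0.26 = 0.346154… → 0.346

0.346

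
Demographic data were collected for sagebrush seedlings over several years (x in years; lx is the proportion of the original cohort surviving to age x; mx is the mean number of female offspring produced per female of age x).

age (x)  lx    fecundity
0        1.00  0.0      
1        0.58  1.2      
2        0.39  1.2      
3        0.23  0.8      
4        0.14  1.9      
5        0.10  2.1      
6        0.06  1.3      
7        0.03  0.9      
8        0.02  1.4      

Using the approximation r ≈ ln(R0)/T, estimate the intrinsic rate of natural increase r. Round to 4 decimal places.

R0 = Σ lx·mx = 0 + 0.696 + 0.468 + 0.184 + 0.266 + 0.21 + 0.078 + 0.027 + 0.028 = 1.957
Σ x·lx·mx = 5.179; T = 5.179/1.957 = 2.6464…
r ≈ ln(R0)/T = ln(1.957)/2.6464… = 0.253708… → 0.2537

0.2537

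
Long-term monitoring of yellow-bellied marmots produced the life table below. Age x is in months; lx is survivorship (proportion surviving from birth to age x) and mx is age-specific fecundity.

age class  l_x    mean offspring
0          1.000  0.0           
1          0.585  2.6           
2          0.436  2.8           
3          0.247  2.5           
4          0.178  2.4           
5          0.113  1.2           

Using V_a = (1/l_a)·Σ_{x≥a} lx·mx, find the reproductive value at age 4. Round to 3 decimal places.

lx·mx for x ≥ 4: 0.4272, 0.1356 → sum = 0.5628
V_4 = 0.5628 / l_4 = 0.5628 / 0.178 = 3.161798… → 3.162

3.162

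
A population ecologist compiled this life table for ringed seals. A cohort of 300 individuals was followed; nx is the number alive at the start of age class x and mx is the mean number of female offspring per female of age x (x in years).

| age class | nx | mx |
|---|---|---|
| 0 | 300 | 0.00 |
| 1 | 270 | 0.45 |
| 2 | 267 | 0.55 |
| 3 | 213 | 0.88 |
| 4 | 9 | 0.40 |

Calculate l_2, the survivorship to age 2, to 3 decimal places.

l_2 = n_2/n_0 = 267/300 = 0.89 → 0.890

0.890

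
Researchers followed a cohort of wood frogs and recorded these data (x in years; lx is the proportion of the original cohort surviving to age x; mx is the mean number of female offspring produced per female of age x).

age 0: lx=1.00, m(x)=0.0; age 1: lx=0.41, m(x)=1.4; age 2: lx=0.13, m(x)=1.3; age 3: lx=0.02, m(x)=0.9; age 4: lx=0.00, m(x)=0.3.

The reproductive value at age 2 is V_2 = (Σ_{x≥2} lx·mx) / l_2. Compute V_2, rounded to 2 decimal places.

1.44

lx·mx for x ≥ 2: 0.169, 0.018, 0 → sum = 0.187
V_2 = 0.187 / l_2 = 0.187 / 0.13 = 1.438462… → 1.44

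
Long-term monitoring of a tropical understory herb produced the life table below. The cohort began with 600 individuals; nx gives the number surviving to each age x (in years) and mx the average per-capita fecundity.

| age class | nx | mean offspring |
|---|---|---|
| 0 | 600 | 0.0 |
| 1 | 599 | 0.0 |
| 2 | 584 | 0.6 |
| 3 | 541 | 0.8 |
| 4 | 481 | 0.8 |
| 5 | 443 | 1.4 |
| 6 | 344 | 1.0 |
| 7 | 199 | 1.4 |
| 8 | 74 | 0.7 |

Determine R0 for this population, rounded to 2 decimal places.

lx = nx/n0 = nx/600: 1, 0.99833…, 0.97333…, 0.90167…, 0.80167…, 0.73833…, 0.57333…, 0.33167…, 0.12333…
lx·mx by age: 0, 0, 0.584…, 0.721333…, 0.641333…, 1.033667…, 0.573333…, 0.464333…, 0.086333…
R0 = Σ lx·mx = 4.104333… → 4.10

4.10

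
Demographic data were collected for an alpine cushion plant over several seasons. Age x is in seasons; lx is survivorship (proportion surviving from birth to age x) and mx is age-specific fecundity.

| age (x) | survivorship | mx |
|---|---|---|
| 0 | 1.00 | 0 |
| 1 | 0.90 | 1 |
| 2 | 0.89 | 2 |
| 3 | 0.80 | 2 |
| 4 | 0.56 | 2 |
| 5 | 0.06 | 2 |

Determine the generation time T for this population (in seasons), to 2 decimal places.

lx·mx: 0, 0.9, 1.78, 1.6, 1.12, 0.12 → R0 = 5.52
x·lx·mx: 0, 0.9, 3.56, 4.8, 4.48, 0.6 → Σ = 14.34
T = 14.34 / 5.52 = 2.597826… → 2.60

2.60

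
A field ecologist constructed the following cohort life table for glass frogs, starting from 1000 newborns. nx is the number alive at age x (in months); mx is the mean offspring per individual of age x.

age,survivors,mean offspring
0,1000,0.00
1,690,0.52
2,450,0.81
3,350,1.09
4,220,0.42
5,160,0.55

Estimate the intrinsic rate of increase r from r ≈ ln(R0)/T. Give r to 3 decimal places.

0.106

lx = nx/n0 = nx/1000: 1, 0.69, 0.45, 0.35, 0.22, 0.16
R0 = Σ lx·mx = 0 + 0.3588 + 0.3645 + 0.3815 + 0.0924 + 0.088 = 1.2852
Σ x·lx·mx = 3.0419; T = 3.0419/1.2852 = 2.36687…
r ≈ ln(R0)/T = ln(1.2852)/2.36687… = 0.10601… → 0.106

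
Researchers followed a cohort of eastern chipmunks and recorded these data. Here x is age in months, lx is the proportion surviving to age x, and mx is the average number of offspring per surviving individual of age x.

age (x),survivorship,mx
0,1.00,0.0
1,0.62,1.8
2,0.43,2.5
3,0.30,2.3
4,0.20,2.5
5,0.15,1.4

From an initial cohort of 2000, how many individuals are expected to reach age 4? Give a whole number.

400

Expected survivors = N0 · l_4 = 2000 × 0.20 = 400 → 400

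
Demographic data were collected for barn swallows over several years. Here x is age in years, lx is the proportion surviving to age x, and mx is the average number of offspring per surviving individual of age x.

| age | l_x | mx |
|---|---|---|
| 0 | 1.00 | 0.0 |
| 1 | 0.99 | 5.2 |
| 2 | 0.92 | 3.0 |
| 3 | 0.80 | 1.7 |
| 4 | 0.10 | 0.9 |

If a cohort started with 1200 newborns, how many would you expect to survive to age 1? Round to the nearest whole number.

1188

Expected survivors = N0 · l_1 = 1200 × 0.99 = 1188 → 1188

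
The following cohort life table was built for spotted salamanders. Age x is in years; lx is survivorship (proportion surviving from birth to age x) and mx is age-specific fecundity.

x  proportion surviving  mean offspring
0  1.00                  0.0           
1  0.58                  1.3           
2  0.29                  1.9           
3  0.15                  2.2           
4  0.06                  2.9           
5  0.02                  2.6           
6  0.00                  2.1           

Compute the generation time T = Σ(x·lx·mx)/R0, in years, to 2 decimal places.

2.04

lx·mx: 0, 0.754, 0.551, 0.33, 0.174, 0.052, 0 → R0 = 1.861
x·lx·mx: 0, 0.754, 1.102, 0.99, 0.696, 0.26, 0 → Σ = 3.802
T = 3.802 / 1.861 = 2.042988… → 2.04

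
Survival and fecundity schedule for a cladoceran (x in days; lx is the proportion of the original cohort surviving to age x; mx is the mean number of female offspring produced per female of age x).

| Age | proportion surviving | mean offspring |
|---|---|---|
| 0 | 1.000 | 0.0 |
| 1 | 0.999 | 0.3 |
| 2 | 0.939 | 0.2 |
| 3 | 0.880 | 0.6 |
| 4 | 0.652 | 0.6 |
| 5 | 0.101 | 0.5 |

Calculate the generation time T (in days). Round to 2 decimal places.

lx·mx: 0, 0.2997, 0.1878, 0.528, 0.3912, 0.0505 → R0 = 1.4572
x·lx·mx: 0, 0.2997, 0.3756, 1.584, 1.5648, 0.2525 → Σ = 4.0766
T = 4.0766 / 1.4572 = 2.797557… → 2.80

2.80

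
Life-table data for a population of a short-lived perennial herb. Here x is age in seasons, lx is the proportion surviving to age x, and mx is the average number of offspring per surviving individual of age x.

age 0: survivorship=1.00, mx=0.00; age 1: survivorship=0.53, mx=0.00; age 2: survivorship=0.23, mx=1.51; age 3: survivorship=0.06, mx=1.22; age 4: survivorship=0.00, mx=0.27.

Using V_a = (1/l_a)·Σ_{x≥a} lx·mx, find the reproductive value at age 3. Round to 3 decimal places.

1.220

lx·mx for x ≥ 3: 0.0732, 0 → sum = 0.0732
V_3 = 0.0732 / l_3 = 0.0732 / 0.06 = 1.22 → 1.220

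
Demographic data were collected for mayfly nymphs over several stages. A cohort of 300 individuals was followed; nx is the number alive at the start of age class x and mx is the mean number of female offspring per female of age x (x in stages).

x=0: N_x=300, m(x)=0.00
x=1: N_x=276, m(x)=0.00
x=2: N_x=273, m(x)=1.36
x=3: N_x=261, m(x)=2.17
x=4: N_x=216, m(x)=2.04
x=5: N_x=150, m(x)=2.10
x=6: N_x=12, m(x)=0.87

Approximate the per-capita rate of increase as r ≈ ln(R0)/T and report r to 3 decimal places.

lx = nx/n0 = nx/300: 1, 0.92, 0.91, 0.87, 0.72, 0.5, 0.04
R0 = Σ lx·mx = 0 + 0 + 1.2376 + 1.8879 + 1.4688 + 1.05 + 0.0348 = 5.6791
Σ x·lx·mx = 19.4729; T = 19.4729/5.6791 = 3.42887…
r ≈ ln(R0)/T = ln(5.6791)/3.42887… = 0.50652… → 0.507

0.507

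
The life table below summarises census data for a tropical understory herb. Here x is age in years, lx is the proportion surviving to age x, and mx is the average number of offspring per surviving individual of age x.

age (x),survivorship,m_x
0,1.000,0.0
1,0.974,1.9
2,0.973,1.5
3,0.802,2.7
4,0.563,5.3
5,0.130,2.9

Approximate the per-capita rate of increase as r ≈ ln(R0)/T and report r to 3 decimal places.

R0 = Σ lx·mx = 0 + 1.8506 + 1.4595 + 2.1654 + 2.9839 + 0.377 = 8.8364
Σ x·lx·mx = 25.0864; T = 25.0864/8.8364 = 2.83898…
r ≈ ln(R0)/T = ln(8.8364)/2.83898… = 0.76749… → 0.767

0.767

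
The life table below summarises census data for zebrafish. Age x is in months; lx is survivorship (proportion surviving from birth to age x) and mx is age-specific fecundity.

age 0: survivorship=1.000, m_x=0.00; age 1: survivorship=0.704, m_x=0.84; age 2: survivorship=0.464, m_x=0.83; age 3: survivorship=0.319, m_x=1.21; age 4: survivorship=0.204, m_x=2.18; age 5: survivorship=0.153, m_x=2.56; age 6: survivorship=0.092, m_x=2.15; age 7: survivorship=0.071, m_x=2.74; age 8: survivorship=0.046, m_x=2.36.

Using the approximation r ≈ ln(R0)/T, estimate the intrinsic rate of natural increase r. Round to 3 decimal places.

0.277

R0 = Σ lx·mx = 0 + 0.59136 + 0.38512 + 0.38599 + 0.44472 + 0.39168 + 0.1978 + 0.19454 + 0.10856 = 2.69977
Σ x·lx·mx = 9.67391; T = 9.67391/2.69977 = 3.58323…
r ≈ ln(R0)/T = ln(2.69977)/3.58323… = 0.27717… → 0.277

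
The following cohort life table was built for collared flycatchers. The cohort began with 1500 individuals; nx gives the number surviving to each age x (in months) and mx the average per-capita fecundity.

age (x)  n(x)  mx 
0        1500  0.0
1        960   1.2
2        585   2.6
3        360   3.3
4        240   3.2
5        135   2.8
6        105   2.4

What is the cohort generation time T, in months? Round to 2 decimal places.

lx = nx/n0 = nx/1500: 1, 0.64, 0.39, 0.24, 0.16, 0.09, 0.07
lx·mx: 0, 0.768, 1.014, 0.792, 0.512, 0.252, 0.168 → R0 = 3.506
x·lx·mx: 0, 0.768, 2.028, 2.376, 2.048, 1.26, 1.008 → Σ = 9.488
T = 9.488 / 3.506 = 2.706218… → 2.71

2.71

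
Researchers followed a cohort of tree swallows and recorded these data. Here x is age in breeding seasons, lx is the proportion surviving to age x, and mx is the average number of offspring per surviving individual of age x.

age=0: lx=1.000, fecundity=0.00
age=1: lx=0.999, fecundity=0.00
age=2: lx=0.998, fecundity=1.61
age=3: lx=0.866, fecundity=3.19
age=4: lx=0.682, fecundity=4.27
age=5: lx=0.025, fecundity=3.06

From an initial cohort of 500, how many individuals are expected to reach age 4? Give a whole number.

341

Expected survivors = N0 · l_4 = 500 × 0.682 = 341 → 341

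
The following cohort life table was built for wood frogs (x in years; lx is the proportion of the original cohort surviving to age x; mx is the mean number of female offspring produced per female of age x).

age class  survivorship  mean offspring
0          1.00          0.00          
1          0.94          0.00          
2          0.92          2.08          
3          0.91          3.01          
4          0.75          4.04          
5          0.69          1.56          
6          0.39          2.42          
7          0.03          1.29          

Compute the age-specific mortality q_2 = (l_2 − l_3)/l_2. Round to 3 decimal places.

0.011

q_2 = (l_2 − l_3) / l_2 = (0.92 − 0.91) / 0.92
     = 0.01 / 0.92 = 0.01087… → 0.011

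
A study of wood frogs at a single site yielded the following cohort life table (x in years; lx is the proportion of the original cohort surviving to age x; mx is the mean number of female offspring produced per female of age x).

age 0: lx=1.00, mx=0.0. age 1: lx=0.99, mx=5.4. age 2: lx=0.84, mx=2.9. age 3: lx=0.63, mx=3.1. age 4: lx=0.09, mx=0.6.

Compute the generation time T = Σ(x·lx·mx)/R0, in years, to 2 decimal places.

1.66

lx·mx: 0, 5.346, 2.436, 1.953, 0.054 → R0 = 9.789
x·lx·mx: 0, 5.346, 4.872, 5.859, 0.216 → Σ = 16.293
T = 16.293 / 9.789 = 1.664419… → 1.66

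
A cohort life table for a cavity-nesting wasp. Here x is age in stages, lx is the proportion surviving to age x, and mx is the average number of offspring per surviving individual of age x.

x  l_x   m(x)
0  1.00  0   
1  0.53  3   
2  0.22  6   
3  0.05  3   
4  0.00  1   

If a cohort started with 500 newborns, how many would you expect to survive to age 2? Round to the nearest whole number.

Expected survivors = N0 · l_2 = 500 × 0.22 = 110 → 110

110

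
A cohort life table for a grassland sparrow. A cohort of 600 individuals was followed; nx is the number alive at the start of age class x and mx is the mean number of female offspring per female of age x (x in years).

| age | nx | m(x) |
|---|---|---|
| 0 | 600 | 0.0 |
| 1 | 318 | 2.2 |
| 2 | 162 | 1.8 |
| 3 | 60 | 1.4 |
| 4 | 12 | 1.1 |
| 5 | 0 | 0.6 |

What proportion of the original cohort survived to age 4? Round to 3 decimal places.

0.020

l_4 = n_4/n_0 = 12/600 = 0.02 → 0.020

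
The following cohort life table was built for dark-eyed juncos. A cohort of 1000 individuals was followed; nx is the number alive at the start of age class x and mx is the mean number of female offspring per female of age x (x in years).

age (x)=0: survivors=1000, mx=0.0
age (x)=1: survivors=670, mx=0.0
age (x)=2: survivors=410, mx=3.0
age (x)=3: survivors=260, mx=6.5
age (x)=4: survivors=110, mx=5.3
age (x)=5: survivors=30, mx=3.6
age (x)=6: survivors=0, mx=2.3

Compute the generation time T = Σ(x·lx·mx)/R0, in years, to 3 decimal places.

2.881

lx = nx/n0 = nx/1000: 1, 0.67, 0.41, 0.26, 0.11, 0.03, 0
lx·mx: 0, 0, 1.23, 1.69, 0.583, 0.108, 0 → R0 = 3.611
x·lx·mx: 0, 0, 2.46, 5.07, 2.332, 0.54, 0 → Σ = 10.402
T = 10.402 / 3.611 = 2.880642… → 2.881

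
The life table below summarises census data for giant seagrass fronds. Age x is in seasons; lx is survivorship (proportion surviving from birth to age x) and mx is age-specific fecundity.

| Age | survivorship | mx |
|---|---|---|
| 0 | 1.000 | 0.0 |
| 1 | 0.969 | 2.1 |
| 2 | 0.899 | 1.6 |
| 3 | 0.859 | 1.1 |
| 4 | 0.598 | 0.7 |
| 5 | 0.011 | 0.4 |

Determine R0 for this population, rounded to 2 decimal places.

4.84

lx·mx by age: 0, 2.0349, 1.4384, 0.9449, 0.4186, 0.0044
R0 = Σ lx·mx = 4.8412 → 4.84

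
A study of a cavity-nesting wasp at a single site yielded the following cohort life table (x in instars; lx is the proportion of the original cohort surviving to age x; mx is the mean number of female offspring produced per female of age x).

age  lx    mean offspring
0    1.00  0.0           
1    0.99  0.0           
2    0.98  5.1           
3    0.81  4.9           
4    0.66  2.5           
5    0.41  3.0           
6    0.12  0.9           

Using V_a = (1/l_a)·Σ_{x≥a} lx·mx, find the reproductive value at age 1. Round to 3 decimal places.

12.076

lx·mx for x ≥ 1: 0, 4.998, 3.969, 1.65, 1.23, 0.108 → sum = 11.955
V_1 = 11.955 / l_1 = 11.955 / 0.99 = 12.075758… → 12.076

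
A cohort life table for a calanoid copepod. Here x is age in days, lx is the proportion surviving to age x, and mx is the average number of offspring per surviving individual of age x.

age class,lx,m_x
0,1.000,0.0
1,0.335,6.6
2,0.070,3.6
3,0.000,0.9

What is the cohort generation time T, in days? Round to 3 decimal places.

lx·mx: 0, 2.211, 0.252, 0 → R0 = 2.463
x·lx·mx: 0, 2.211, 0.504, 0 → Σ = 2.715
T = 2.715 / 2.463 = 1.102314… → 1.102

1.102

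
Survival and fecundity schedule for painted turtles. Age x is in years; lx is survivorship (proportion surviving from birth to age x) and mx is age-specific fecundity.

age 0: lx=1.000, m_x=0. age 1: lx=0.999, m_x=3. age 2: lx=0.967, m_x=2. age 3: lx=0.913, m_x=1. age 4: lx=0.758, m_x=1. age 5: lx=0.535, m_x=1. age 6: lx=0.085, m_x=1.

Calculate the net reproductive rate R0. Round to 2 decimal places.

lx·mx by age: 0, 2.997, 1.934, 0.913, 0.758, 0.535, 0.085
R0 = Σ lx·mx = 7.222 → 7.22

7.22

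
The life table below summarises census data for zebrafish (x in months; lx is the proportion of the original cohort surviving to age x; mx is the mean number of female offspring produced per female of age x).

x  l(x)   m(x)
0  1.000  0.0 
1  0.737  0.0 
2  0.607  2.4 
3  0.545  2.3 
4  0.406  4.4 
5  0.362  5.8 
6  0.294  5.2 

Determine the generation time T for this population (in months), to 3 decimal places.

lx·mx: 0, 0, 1.4568, 1.2535, 1.7864, 2.0996, 1.5288 → R0 = 8.1251
x·lx·mx: 0, 0, 2.9136, 3.7605, 7.1456, 10.498, 9.1728 → Σ = 33.4905
T = 33.4905 / 8.1251 = 4.121857… → 4.122

4.122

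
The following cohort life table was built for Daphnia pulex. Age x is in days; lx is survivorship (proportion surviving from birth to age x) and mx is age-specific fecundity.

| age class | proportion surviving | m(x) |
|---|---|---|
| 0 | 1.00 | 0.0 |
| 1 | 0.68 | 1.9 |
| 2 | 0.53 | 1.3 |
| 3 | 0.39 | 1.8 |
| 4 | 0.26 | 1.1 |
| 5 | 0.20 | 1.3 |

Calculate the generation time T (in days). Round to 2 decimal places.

2.24

lx·mx: 0, 1.292, 0.689, 0.702, 0.286, 0.26 → R0 = 3.229
x·lx·mx: 0, 1.292, 1.378, 2.106, 1.144, 1.3 → Σ = 7.22
T = 7.22 / 3.229 = 2.235986… → 2.24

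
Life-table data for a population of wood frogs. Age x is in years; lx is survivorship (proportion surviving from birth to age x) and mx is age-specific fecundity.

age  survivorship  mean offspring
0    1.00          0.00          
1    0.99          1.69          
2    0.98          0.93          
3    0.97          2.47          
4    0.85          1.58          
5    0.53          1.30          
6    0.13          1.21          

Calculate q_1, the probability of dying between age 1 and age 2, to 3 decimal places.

q_1 = (l_1 − l_2) / l_1 = (0.99 − 0.98) / 0.99
     = 0.01 / 0.99 = 0.010101… → 0.010

0.010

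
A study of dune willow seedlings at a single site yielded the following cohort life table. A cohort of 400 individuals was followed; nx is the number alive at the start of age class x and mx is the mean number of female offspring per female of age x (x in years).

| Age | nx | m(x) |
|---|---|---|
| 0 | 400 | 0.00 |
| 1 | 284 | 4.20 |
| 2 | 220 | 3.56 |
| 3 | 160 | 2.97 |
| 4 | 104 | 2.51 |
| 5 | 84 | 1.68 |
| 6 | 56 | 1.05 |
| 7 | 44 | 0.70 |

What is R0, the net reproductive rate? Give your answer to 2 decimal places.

lx = nx/n0 = nx/400: 1, 0.71, 0.55, 0.4, 0.26, 0.21, 0.14, 0.11
lx·mx by age: 0, 2.982, 1.958, 1.188, 0.6526, 0.3528, 0.147, 0.077
R0 = Σ lx·mx = 7.3574 → 7.36

7.36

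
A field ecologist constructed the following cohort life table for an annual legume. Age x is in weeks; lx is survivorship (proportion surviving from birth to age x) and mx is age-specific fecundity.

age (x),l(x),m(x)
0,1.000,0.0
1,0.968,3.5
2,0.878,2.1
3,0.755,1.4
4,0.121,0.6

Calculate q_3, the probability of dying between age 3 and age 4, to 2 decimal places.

0.84

q_3 = (l_3 − l_4) / l_3 = (0.755 − 0.121) / 0.755
     = 0.634 / 0.755 = 0.839735… → 0.84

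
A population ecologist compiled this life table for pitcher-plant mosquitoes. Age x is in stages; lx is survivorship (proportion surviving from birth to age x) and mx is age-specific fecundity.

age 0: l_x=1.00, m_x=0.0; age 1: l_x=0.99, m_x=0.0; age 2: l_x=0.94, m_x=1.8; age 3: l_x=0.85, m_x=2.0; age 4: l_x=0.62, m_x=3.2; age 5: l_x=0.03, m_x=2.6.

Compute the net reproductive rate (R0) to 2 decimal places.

5.45

lx·mx by age: 0, 0, 1.692, 1.7, 1.984, 0.078
R0 = Σ lx·mx = 5.454 → 5.45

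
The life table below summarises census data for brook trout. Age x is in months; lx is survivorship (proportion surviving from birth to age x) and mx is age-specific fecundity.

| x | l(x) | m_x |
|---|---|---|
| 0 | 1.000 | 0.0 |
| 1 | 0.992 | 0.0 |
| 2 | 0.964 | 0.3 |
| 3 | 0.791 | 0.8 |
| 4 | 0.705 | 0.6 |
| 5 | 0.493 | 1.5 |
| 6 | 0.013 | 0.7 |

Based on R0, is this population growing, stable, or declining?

R0 = Σ lx·mx = 0 + 0 + 0.2892 + 0.6328 + 0.423 + 0.7395 + 0.0091 = 2.0936
R0 > 1, so the population is growing.

growing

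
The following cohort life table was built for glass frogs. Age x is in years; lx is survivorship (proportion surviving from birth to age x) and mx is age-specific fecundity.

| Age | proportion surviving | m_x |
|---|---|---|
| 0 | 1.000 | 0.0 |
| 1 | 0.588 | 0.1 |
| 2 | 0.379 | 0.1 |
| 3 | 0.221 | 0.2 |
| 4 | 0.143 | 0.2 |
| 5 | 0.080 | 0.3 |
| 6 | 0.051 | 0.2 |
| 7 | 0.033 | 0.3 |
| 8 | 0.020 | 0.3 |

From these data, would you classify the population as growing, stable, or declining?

R0 = Σ lx·mx = 0 + 0.0588 + 0.0379 + 0.0442 + 0.0286 + 0.024 + 0.0102 + 0.0099 + 0.006 = 0.2196
R0 < 1, so the population is declining.

declining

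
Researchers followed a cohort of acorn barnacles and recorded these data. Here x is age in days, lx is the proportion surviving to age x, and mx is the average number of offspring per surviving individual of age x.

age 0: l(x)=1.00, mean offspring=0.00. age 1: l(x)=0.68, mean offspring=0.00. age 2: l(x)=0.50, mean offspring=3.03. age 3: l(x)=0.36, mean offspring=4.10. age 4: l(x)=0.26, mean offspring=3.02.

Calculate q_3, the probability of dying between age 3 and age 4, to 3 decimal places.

q_3 = (l_3 − l_4) / l_3 = (0.36 − 0.26) / 0.36
     = 0.1 / 0.36 = 0.277778… → 0.278

0.278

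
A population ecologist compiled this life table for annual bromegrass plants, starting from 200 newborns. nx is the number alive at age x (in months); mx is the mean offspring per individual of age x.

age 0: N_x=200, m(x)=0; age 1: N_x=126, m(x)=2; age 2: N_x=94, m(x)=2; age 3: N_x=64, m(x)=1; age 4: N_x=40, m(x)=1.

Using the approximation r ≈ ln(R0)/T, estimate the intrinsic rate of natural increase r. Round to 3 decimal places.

0.555

lx = nx/n0 = nx/200: 1, 0.63, 0.47, 0.32, 0.2
R0 = Σ lx·mx = 0 + 1.26 + 0.94 + 0.32 + 0.2 = 2.72
Σ x·lx·mx = 4.9; T = 4.9/2.72 = 1.80147…
r ≈ ln(R0)/T = ln(2.72)/1.80147… = 0.55545… → 0.555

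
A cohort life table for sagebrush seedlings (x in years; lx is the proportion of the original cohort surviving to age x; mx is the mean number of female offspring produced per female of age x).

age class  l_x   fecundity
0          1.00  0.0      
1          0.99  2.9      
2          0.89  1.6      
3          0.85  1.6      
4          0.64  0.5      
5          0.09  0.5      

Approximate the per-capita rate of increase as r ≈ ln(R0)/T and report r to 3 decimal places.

R0 = Σ lx·mx = 0 + 2.871 + 1.424 + 1.36 + 0.32 + 0.045 = 6.02
Σ x·lx·mx = 11.304; T = 11.304/6.02 = 1.87774…
r ≈ ln(R0)/T = ln(6.02)/1.87774… = 0.95598… → 0.956

0.956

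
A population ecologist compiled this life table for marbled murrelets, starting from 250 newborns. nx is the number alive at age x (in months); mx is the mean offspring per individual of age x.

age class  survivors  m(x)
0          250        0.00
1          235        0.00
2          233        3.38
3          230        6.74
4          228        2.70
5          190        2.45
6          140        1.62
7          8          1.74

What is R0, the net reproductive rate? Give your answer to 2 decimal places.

14.64

lx = nx/n0 = nx/250: 1, 0.94, 0.932, 0.92, 0.912, 0.76, 0.56, 0.032
lx·mx by age: 0, 0, 3.15016, 6.2008, 2.4624, 1.862, 0.9072, 0.05568
R0 = Σ lx·mx = 14.63824 → 14.64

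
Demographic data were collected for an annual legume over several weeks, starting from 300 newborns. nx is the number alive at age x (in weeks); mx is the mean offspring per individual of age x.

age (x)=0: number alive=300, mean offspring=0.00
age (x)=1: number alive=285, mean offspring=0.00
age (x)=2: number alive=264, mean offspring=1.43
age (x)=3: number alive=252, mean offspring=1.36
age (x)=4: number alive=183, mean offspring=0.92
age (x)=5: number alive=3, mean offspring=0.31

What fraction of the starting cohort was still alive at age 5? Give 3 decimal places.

l_5 = n_5/n_0 = 3/300 = 0.01 → 0.010

0.010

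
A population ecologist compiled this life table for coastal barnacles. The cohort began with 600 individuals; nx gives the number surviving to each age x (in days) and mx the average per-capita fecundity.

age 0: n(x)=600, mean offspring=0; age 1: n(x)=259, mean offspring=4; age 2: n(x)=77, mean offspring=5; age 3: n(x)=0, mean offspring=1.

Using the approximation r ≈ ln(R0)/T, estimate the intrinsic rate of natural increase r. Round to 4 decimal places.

0.6784

lx = nx/n0 = nx/600: 1, 0.43167…, 0.12833…, 0
R0 = Σ lx·mx = 0 + 1.72667… + 0.64167… + 0 = 2.368333…
Σ x·lx·mx = 3.01…; T = 3.01…/2.368333… = 1.27094…
r ≈ ln(R0)/T = ln(2.368333…)/1.27094… = 0.678387… → 0.6784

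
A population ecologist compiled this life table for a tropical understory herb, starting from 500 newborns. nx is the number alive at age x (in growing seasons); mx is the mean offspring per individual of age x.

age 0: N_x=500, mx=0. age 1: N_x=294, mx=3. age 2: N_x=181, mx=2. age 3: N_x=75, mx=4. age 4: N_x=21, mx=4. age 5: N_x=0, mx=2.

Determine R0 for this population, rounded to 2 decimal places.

lx = nx/n0 = nx/500: 1, 0.588, 0.362, 0.15, 0.042, 0
lx·mx by age: 0, 1.764, 0.724, 0.6, 0.168, 0
R0 = Σ lx·mx = 3.256 → 3.26

3.26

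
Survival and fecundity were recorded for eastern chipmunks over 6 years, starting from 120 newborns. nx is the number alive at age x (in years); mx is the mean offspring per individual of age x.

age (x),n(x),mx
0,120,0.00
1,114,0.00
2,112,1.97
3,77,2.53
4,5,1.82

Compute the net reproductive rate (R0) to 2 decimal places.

3.54

lx = nx/n0 = nx/120: 1, 0.95, 0.93333…, 0.64167…, 0.04167…
lx·mx by age: 0, 0, 1.838667…, 1.623417…, 0.075833…
R0 = Σ lx·mx = 3.537917… → 3.54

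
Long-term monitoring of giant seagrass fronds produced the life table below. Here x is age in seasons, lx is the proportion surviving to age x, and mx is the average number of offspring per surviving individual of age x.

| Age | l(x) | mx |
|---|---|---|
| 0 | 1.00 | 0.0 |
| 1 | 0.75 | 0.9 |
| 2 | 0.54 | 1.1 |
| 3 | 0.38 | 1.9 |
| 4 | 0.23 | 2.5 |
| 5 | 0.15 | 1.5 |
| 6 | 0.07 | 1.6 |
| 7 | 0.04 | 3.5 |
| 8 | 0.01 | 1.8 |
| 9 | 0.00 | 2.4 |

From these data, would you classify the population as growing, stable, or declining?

R0 = Σ lx·mx = 0 + 0.675 + 0.594 + 0.722 + 0.575 + 0.225 + 0.112 + 0.14 + 0.018 + 0 = 3.061
R0 > 1, so the population is growing.

growing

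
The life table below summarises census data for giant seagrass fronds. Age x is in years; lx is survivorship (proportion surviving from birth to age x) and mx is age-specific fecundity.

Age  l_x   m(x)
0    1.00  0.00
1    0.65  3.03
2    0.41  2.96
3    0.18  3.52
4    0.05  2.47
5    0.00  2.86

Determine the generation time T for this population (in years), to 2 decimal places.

lx·mx: 0, 1.9695, 1.2136, 0.6336, 0.1235, 0 → R0 = 3.9402
x·lx·mx: 0, 1.9695, 2.4272, 1.9008, 0.494, 0 → Σ = 6.7915
T = 6.7915 / 3.9402 = 1.723643… → 1.72

1.72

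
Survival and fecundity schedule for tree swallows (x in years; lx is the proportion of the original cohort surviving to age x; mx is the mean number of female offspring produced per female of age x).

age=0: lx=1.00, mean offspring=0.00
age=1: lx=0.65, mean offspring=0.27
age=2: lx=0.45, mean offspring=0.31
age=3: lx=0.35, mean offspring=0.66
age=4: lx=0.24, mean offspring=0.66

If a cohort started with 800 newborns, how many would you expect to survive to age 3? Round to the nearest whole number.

280

Expected survivors = N0 · l_3 = 800 × 0.35 = 280 → 280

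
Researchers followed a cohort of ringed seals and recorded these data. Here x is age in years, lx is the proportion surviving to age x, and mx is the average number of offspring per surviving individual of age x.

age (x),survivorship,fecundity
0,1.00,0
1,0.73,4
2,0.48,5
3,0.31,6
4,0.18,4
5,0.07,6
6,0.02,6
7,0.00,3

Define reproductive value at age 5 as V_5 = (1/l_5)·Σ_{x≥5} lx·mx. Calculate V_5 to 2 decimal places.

lx·mx for x ≥ 5: 0.42, 0.12, 0 → sum = 0.54
V_5 = 0.54 / l_5 = 0.54 / 0.07 = 7.714286… → 7.71

7.71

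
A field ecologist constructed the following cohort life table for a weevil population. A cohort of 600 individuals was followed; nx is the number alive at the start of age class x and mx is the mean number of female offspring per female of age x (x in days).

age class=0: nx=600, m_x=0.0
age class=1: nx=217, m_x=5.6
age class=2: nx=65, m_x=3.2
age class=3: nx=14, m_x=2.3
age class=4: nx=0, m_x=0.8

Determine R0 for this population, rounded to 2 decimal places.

lx = nx/n0 = nx/600: 1, 0.36167…, 0.10833…, 0.02333…, 0
lx·mx by age: 0, 2.025333…, 0.346667…, 0.053667…, 0
R0 = Σ lx·mx = 2.425667… → 2.43

2.43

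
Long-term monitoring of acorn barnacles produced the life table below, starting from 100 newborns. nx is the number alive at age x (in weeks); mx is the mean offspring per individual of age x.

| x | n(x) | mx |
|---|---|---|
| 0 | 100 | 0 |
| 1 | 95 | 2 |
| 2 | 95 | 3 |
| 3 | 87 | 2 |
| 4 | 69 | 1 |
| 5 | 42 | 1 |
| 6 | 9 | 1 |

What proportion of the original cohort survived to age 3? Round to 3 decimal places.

l_3 = n_3/n_0 = 87/100 = 0.87 → 0.870

0.870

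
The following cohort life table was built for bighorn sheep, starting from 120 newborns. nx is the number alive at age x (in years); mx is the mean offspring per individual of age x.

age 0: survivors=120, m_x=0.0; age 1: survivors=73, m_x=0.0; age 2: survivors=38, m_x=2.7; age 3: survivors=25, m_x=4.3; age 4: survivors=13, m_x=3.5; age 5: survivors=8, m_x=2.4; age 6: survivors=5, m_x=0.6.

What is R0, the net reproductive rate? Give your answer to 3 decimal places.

lx = nx/n0 = nx/120: 1, 0.60833…, 0.31667…, 0.20833…, 0.10833…, 0.06667…, 0.04167…
lx·mx by age: 0, 0, 0.855…, 0.895833…, 0.379167…, 0.16…, 0.025…
R0 = Σ lx·mx = 2.315… → 2.315

2.315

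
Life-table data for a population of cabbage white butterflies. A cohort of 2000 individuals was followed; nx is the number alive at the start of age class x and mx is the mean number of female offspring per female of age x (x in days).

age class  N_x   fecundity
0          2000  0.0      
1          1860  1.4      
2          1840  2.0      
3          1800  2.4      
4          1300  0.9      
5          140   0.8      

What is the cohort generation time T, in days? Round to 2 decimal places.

lx = nx/n0 = nx/2000: 1, 0.93, 0.92, 0.9, 0.65, 0.07
lx·mx: 0, 1.302, 1.84, 2.16, 0.585, 0.056 → R0 = 5.943
x·lx·mx: 0, 1.302, 3.68, 6.48, 2.34, 0.28 → Σ = 14.082
T = 14.082 / 5.943 = 2.36951… → 2.37

2.37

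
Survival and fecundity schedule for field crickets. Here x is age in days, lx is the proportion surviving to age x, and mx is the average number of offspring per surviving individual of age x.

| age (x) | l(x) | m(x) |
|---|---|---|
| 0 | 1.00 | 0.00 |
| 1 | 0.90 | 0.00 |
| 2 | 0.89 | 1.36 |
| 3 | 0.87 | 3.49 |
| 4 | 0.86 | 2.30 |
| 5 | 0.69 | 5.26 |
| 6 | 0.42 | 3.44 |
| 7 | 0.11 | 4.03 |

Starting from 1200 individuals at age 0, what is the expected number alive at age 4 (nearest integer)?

Expected survivors = N0 · l_4 = 1200 × 0.86 = 1032 → 1032

1032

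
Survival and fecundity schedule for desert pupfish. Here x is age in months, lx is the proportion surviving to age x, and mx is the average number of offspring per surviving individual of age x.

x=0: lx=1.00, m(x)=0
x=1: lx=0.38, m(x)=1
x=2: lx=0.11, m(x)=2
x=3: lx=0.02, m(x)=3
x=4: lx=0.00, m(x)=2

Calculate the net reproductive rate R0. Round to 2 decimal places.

0.66

lx·mx by age: 0, 0.38, 0.22, 0.06, 0
R0 = Σ lx·mx = 0.66 → 0.66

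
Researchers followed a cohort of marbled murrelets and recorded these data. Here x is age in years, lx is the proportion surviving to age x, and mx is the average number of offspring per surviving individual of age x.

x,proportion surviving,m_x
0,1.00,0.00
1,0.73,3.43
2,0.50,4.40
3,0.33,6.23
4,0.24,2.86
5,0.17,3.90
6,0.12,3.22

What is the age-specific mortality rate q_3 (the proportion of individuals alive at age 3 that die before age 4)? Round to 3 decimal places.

0.273

q_3 = (l_3 − l_4) / l_3 = (0.33 − 0.24) / 0.33
     = 0.09 / 0.33 = 0.272727… → 0.273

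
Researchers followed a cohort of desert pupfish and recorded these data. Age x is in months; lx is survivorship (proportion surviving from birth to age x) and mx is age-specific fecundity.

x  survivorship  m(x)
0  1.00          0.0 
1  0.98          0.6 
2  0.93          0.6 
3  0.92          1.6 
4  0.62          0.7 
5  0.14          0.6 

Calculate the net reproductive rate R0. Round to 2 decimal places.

3.14

lx·mx by age: 0, 0.588, 0.558, 1.472, 0.434, 0.084
R0 = Σ lx·mx = 3.136 → 3.14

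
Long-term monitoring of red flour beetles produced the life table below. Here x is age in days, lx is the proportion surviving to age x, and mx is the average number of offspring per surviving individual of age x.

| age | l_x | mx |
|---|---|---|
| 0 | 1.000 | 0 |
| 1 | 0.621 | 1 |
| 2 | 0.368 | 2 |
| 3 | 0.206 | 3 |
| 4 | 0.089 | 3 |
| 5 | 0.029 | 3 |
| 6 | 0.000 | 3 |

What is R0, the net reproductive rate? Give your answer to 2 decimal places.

lx·mx by age: 0, 0.621, 0.736, 0.618, 0.267, 0.087, 0
R0 = Σ lx·mx = 2.329 → 2.33

2.33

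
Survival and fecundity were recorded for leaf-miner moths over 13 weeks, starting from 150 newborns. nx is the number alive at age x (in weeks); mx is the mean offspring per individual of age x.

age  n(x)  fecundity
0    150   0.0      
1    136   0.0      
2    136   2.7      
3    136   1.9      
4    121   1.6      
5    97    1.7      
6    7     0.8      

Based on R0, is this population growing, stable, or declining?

growing

lx = nx/n0 = nx/150: 1, 0.90667…, 0.90667…, 0.90667…, 0.80667…, 0.64667…, 0.04667…
R0 = Σ lx·mx = 0 + 0 + 2.448… + 1.722667… + 1.290667… + 1.099333… + 0.037333… = 6.598…
R0 > 1, so the population is growing.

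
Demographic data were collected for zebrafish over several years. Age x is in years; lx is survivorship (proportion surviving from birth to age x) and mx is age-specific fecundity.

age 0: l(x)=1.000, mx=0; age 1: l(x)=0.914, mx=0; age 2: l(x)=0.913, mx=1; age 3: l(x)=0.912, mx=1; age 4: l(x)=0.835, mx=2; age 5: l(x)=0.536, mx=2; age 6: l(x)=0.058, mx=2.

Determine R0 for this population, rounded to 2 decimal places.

lx·mx by age: 0, 0, 0.913, 0.912, 1.67, 1.072, 0.116
R0 = Σ lx·mx = 4.683 → 4.68

4.68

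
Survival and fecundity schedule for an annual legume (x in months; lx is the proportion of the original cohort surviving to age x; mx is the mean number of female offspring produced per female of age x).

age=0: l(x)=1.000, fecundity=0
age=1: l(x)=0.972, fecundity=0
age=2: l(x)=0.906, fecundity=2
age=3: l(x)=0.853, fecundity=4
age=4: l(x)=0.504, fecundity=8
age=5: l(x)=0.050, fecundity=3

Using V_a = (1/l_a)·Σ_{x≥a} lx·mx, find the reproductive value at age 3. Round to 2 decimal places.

8.90

lx·mx for x ≥ 3: 3.412, 4.032, 0.15 → sum = 7.594
V_3 = 7.594 / l_3 = 7.594 / 0.853 = 8.902696… → 8.90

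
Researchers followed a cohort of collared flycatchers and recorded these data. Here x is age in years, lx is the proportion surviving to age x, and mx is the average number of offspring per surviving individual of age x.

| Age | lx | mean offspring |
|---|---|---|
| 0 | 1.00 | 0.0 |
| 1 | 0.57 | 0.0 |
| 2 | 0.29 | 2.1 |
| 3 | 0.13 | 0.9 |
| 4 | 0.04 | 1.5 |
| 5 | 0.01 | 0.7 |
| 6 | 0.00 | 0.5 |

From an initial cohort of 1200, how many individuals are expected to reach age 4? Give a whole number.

Expected survivors = N0 · l_4 = 1200 × 0.04 = 48 → 48

48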